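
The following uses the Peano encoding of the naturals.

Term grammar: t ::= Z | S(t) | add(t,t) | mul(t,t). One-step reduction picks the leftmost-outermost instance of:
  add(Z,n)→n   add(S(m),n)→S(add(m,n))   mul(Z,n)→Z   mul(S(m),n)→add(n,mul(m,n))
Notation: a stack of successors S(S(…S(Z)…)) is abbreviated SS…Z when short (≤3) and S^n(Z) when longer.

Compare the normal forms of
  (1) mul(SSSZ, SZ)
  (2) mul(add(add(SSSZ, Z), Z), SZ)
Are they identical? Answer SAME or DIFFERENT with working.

Answer: SAME — A ⇓ SSSZ, B ⇓ SSSZ

Derivation:
Term A:
  start: mul(SSSZ, SZ)
  [1] add(SZ, mul(SSZ, SZ))
  [2] S(add(Z, mul(SSZ, SZ)))
  [3] S(mul(SSZ, SZ))
  [4] S(add(SZ, mul(SZ, SZ)))
  [5] S(S(add(Z, mul(SZ, SZ))))
  [6] S(S(mul(SZ, SZ)))
  [7] S(S(add(SZ, mul(Z, SZ))))
  [8] S(S(S(add(Z, mul(Z, SZ)))))
  [9] S(S(S(mul(Z, SZ))))
  [10] SSSZ

Term B:
  start: mul(add(add(SSSZ, Z), Z), SZ)
  [1] mul(add(S(add(SSZ, Z)), Z), SZ)
  [2] mul(S(add(add(SSZ, Z), Z)), SZ)
  [3] add(SZ, mul(add(add(SSZ, Z), Z), SZ))
  [4] S(add(Z, mul(add(add(SSZ, Z), Z), SZ)))
  [5] S(mul(add(add(SSZ, Z), Z), SZ))
  [6] S(mul(add(S(add(SZ, Z)), Z), SZ))
  [7] S(mul(S(add(add(SZ, Z), Z)), SZ))
  [8] S(add(SZ, mul(add(add(SZ, Z), Z), SZ)))
  [9] S(S(add(Z, mul(add(add(SZ, Z), Z), SZ))))
  [10] S(S(mul(add(add(SZ, Z), Z), SZ)))
  [11] S(S(mul(add(S(add(Z, Z)), Z), SZ)))
  [12] S(S(mul(S(add(add(Z, Z), Z)), SZ)))
  [13] S(S(add(SZ, mul(add(add(Z, Z), Z), SZ))))
  [14] S(S(S(add(Z, mul(add(add(Z, Z), Z), SZ)))))
  [15] S(S(S(mul(add(add(Z, Z), Z), SZ))))
  [16] S(S(S(mul(add(Z, Z), SZ))))
  [17] S(S(S(mul(Z, SZ))))
  [18] SSSZ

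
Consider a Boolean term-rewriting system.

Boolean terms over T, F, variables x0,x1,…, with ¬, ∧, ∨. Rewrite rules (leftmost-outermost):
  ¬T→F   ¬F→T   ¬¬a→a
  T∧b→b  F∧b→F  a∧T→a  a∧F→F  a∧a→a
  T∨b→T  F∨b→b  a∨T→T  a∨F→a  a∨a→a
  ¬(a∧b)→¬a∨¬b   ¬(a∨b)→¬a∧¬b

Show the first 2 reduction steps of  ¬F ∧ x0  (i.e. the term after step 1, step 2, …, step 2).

  start: ¬F ∧ x0
  [1] T ∧ x0
  [2] x0

Answer: after 2 steps: x0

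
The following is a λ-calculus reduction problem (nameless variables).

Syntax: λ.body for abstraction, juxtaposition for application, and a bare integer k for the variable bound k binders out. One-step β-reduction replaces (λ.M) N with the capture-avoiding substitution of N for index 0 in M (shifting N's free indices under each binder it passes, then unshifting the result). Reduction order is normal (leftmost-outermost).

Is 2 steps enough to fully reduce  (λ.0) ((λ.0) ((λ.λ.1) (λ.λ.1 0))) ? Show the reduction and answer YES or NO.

Answer: NO — after 2 steps the term is (λ.λ.1) (λ.λ.1 0), not yet normal

Working:
  start: (λ.0) ((λ.0) ((λ.λ.1) (λ.λ.1 0)))
  step 1: (λ.0) ((λ.λ.1) (λ.λ.1 0))
  step 2: (λ.λ.1) (λ.λ.1 0)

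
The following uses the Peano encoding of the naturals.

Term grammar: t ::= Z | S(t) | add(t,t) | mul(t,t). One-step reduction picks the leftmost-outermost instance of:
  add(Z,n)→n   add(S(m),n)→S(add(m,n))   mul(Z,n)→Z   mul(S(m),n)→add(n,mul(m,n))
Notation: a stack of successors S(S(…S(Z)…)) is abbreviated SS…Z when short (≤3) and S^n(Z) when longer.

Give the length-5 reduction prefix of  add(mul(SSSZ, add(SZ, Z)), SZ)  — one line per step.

  start: add(mul(SSSZ, add(SZ, Z)), SZ)
  [1] add(add(add(SZ, Z), mul(SSZ, add(SZ, Z))), SZ)
  [2] add(add(S(add(Z, Z)), mul(SSZ, add(SZ, Z))), SZ)
  [3] add(S(add(add(Z, Z), mul(SSZ, add(SZ, Z)))), SZ)
  [4] S(add(add(add(Z, Z), mul(SSZ, add(SZ, Z))), SZ))
  [5] S(add(add(Z, mul(SSZ, add(SZ, Z))), SZ))

Answer: after 5 steps: S(add(add(Z, mul(SSZ, add(SZ, Z))), SZ))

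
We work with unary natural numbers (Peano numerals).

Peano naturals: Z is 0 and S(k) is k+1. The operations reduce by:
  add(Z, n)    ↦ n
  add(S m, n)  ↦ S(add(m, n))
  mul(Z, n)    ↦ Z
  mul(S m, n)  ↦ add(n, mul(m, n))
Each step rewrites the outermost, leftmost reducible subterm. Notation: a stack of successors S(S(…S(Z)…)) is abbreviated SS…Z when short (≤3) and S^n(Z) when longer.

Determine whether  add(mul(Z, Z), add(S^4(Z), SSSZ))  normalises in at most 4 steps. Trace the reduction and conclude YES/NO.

  start: add(mul(Z, Z), add(S^4(Z), SSSZ))
  [1] add(Z, add(S^4(Z), SSSZ))
  [2] add(S^4(Z), SSSZ)
  [3] S(add(SSSZ, SSSZ))
  [4] S(S(add(SSZ, SSSZ)))

Answer: NO — after 4 steps the term is S(S(add(SSZ, SSSZ))), not yet normal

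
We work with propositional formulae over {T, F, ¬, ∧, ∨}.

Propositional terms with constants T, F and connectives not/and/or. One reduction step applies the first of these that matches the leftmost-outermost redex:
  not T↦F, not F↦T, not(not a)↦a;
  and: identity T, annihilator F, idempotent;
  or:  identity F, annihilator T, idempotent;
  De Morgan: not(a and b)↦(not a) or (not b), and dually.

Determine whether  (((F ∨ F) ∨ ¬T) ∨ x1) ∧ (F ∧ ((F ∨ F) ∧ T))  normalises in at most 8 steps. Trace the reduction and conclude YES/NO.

Answer: YES — reaches normal form F in 6 ≤ 8 steps

Reduction:
  start: (((F ∨ F) ∨ ¬T) ∨ x1) ∧ (F ∧ ((F ∨ F) ∧ T))
  [1] ((F ∨ ¬T) ∨ x1) ∧ (F ∧ ((F ∨ F) ∧ T))
  [2] (¬T ∨ x1) ∧ (F ∧ ((F ∨ F) ∧ T))
  [3] (F ∨ x1) ∧ (F ∧ ((F ∨ F) ∧ T))
  [4] x1 ∧ (F ∧ ((F ∨ F) ∧ T))
  [5] x1 ∧ F
  [6] F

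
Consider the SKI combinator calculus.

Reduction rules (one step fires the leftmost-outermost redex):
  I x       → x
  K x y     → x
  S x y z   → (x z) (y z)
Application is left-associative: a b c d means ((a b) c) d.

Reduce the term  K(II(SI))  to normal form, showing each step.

  start: K(II(SI))
  [1] K(I(SI))
  [2] K(SI)

Answer: normal form = K(SI)  (in 2 steps)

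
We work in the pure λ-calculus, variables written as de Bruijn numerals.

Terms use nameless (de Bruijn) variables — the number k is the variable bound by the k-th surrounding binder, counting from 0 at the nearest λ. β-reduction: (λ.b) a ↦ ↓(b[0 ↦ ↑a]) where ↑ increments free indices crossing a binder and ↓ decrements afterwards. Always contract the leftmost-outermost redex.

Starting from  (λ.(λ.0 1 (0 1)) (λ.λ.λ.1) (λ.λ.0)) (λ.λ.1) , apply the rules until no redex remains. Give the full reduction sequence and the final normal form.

Answer: normal form = λ.λ.1  (in 6 steps)

Reduction:
  start: (λ.(λ.0 1 (0 1)) (λ.λ.λ.1) (λ.λ.0)) (λ.λ.1)
  →1  (λ.0 (λ.λ.1) (0 (λ.λ.1))) (λ.λ.λ.1) (λ.λ.0)
  →2  (λ.λ.λ.1) (λ.λ.1) ((λ.λ.λ.1) (λ.λ.1)) (λ.λ.0)
  →3  (λ.λ.1) ((λ.λ.λ.1) (λ.λ.1)) (λ.λ.0)
  →4  (λ.(λ.λ.λ.1) (λ.λ.1)) (λ.λ.0)
  →5  (λ.λ.λ.1) (λ.λ.1)
  →6  λ.λ.1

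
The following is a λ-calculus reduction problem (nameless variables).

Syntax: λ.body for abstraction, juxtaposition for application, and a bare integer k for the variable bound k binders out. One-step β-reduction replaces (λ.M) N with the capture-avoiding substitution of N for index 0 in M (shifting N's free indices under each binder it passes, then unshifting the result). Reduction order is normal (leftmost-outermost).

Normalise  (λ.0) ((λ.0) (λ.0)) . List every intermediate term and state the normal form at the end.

Answer: normal form = λ.0  (in 2 steps)

Reduction:
  start: (λ.0) ((λ.0) (λ.0))
  step 1: (λ.0) (λ.0)
  step 2: λ.0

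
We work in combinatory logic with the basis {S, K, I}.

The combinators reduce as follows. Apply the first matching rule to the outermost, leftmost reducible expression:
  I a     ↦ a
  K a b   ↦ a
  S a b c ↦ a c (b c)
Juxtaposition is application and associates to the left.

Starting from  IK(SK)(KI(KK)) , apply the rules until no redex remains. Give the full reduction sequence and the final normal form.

Answer: normal form = SK  (in 2 steps)

Derivation:
  start: IK(SK)(KI(KK))
  step 1: K(SK)(KI(KK))
  step 2: SK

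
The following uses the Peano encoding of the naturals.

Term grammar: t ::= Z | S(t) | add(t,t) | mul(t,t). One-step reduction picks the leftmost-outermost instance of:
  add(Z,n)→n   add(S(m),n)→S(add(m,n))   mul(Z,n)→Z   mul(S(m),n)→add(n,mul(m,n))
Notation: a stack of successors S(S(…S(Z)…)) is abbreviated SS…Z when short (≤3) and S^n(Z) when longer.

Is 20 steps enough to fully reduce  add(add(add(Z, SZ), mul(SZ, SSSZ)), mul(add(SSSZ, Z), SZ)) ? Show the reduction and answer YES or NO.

  start: add(add(add(Z, SZ), mul(SZ, SSSZ)), mul(add(SSSZ, Z), SZ))
  [1] add(add(SZ, mul(SZ, SSSZ)), mul(add(SSSZ, Z), SZ))
  [2] add(S(add(Z, mul(SZ, SSSZ))), mul(add(SSSZ, Z), SZ))
  [3] S(add(add(Z, mul(SZ, SSSZ)), mul(add(SSSZ, Z), SZ)))
  [4] S(add(mul(SZ, SSSZ), mul(add(SSSZ, Z), SZ)))
  [5] S(add(add(SSSZ, mul(Z, SSSZ)), mul(add(SSSZ, Z), SZ)))
  [6] S(add(S(add(SSZ, mul(Z, SSSZ))), mul(add(SSSZ, Z), SZ)))
  [7] S(S(add(add(SSZ, mul(Z, SSSZ)), mul(add(SSSZ, Z), SZ))))
  [8] S(S(add(S(add(SZ, mul(Z, SSSZ))), mul(add(SSSZ, Z), SZ))))
  [9] S(S(S(add(add(SZ, mul(Z, SSSZ)), mul(add(SSSZ, Z), SZ)))))
  [10] S(S(S(add(S(add(Z, mul(Z, SSSZ))), mul(add(SSSZ, Z), SZ)))))
  [11] S(S(S(S(add(add(Z, mul(Z, SSSZ)), mul(add(SSSZ, Z), SZ))))))
  [12] S(S(S(S(add(mul(Z, SSSZ), mul(add(SSSZ, Z), SZ))))))
  [13] S(S(S(S(add(Z, mul(add(SSSZ, Z), SZ))))))
  [14] S(S(S(S(mul(add(SSSZ, Z), SZ)))))
  [15] S(S(S(S(mul(S(add(SSZ, Z)), SZ)))))
  [16] S(S(S(S(add(SZ, mul(add(SSZ, Z), SZ))))))
  [17] S(S(S(S(S(add(Z, mul(add(SSZ, Z), SZ)))))))
  [18] S(S(S(S(S(mul(add(SSZ, Z), SZ))))))
  [19] S(S(S(S(S(mul(S(add(SZ, Z)), SZ))))))
  [20] S(S(S(S(S(add(SZ, mul(add(SZ, Z), SZ)))))))

Answer: NO — after 20 steps the term is S(S(S(S(S(add(SZ, mul(add(SZ, Z), SZ))))))), not yet normal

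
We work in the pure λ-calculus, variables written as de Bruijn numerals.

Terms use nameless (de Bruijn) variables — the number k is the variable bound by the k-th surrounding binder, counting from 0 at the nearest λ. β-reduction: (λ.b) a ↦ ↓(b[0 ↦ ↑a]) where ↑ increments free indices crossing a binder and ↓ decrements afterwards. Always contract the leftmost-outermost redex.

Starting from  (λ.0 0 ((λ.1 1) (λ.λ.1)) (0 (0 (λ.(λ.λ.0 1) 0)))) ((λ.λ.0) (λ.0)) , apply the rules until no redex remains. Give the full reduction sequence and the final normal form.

Answer: normal form = λ.λ.0 1  (in 15 steps)

Working:
  start: (λ.0 0 ((λ.1 1) (λ.λ.1)) (0 (0 (λ.(λ.λ.0 1) 0)))) ((λ.λ.0) (λ.0))
  step 1: (λ.λ.0) (λ.0) ((λ.λ.0) (λ.0)) ((λ.(λ.λ.0) (λ.0) ((λ.λ.0) (λ.0))) (λ.λ.1)) ((λ.λ.0) (λ.0) ((λ.λ.0) (λ.0) (λ.(λ.λ.0 1) 0)))
  step 2: (λ.0) ((λ.λ.0) (λ.0)) ((λ.(λ.λ.0) (λ.0) ((λ.λ.0) (λ.0))) (λ.λ.1)) ((λ.λ.0) (λ.0) ((λ.λ.0) (λ.0) (λ.(λ.λ.0 1) 0)))
  step 3: (λ.λ.0) (λ.0) ((λ.(λ.λ.0) (λ.0) ((λ.λ.0) (λ.0))) (λ.λ.1)) ((λ.λ.0) (λ.0) ((λ.λ.0) (λ.0) (λ.(λ.λ.0 1) 0)))
  step 4: (λ.0) ((λ.(λ.λ.0) (λ.0) ((λ.λ.0) (λ.0))) (λ.λ.1)) ((λ.λ.0) (λ.0) ((λ.λ.0) (λ.0) (λ.(λ.λ.0 1) 0)))
  step 5: (λ.(λ.λ.0) (λ.0) ((λ.λ.0) (λ.0))) (λ.λ.1) ((λ.λ.0) (λ.0) ((λ.λ.0) (λ.0) (λ.(λ.λ.0 1) 0)))
  step 6: (λ.λ.0) (λ.0) ((λ.λ.0) (λ.0)) ((λ.λ.0) (λ.0) ((λ.λ.0) (λ.0) (λ.(λ.λ.0 1) 0)))
  step 7: (λ.0) ((λ.λ.0) (λ.0)) ((λ.λ.0) (λ.0) ((λ.λ.0) (λ.0) (λ.(λ.λ.0 1) 0)))
  step 8: (λ.λ.0) (λ.0) ((λ.λ.0) (λ.0) ((λ.λ.0) (λ.0) (λ.(λ.λ.0 1) 0)))
  step 9: (λ.0) ((λ.λ.0) (λ.0) ((λ.λ.0) (λ.0) (λ.(λ.λ.0 1) 0)))
  step 10: (λ.λ.0) (λ.0) ((λ.λ.0) (λ.0) (λ.(λ.λ.0 1) 0))
  step 11: (λ.0) ((λ.λ.0) (λ.0) (λ.(λ.λ.0 1) 0))
  step 12: (λ.λ.0) (λ.0) (λ.(λ.λ.0 1) 0)
  step 13: (λ.0) (λ.(λ.λ.0 1) 0)
  step 14: λ.(λ.λ.0 1) 0
  step 15: λ.λ.0 1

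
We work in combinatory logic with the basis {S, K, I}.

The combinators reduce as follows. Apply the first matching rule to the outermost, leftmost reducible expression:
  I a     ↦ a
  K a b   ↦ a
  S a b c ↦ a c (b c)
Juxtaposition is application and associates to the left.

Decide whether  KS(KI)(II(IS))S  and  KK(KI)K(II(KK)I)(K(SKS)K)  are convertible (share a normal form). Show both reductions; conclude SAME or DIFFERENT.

Term A:
  start: KS(KI)(II(IS))S
  →1  S(II(IS))S
  →2  S(I(IS))S
  →3  S(IS)S
  →4  SSS

Term B:
  start: KK(KI)K(II(KK)I)(K(SKS)K)
  →1  KK(II(KK)I)(K(SKS)K)
  →2  K(K(SKS)K)
  →3  K(SKS)

Answer: DIFFERENT — A ⇓ SSS, B ⇓ K(SKS)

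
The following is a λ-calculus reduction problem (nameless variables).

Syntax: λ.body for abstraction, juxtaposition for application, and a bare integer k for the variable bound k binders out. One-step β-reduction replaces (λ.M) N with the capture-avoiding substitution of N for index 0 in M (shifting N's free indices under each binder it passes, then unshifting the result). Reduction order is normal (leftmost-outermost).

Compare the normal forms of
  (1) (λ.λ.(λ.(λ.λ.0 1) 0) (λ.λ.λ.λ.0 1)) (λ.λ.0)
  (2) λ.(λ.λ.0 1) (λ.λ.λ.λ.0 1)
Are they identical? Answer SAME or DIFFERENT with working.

Term A:
  start: (λ.λ.(λ.(λ.λ.0 1) 0) (λ.λ.λ.λ.0 1)) (λ.λ.0)
  step 1: λ.(λ.(λ.λ.0 1) 0) (λ.λ.λ.λ.0 1)
  step 2: λ.(λ.λ.0 1) (λ.λ.λ.λ.0 1)
  step 3: λ.λ.0 (λ.λ.λ.λ.0 1)

Term B:
  start: λ.(λ.λ.0 1) (λ.λ.λ.λ.0 1)
  step 1: λ.λ.0 (λ.λ.λ.λ.0 1)

Answer: SAME — A ⇓ λ.λ.0 (λ.λ.λ.λ.0 1), B ⇓ λ.λ.0 (λ.λ.λ.λ.0 1)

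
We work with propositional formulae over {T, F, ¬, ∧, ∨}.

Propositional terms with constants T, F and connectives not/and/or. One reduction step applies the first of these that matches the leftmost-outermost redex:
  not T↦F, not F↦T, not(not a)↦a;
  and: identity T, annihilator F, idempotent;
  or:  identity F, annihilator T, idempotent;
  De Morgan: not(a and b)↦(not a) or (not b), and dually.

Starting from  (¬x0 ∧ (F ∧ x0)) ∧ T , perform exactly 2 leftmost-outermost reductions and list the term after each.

Answer: after 2 steps: ¬x0 ∧ F

Derivation:
  start: (¬x0 ∧ (F ∧ x0)) ∧ T
  step 1: ¬x0 ∧ (F ∧ x0)
  step 2: ¬x0 ∧ F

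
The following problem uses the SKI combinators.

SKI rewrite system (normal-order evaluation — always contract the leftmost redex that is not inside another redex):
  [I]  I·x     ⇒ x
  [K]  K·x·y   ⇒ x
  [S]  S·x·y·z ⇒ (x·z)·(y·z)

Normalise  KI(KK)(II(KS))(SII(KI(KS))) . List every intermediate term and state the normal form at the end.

  start: KI(KK)(II(KS))(SII(KI(KS)))
  step 1: I(II(KS))(SII(KI(KS)))
  step 2: II(KS)(SII(KI(KS)))
  step 3: I(KS)(SII(KI(KS)))
  step 4: KS(SII(KI(KS)))
  step 5: S

Answer: normal form = S  (in 5 steps)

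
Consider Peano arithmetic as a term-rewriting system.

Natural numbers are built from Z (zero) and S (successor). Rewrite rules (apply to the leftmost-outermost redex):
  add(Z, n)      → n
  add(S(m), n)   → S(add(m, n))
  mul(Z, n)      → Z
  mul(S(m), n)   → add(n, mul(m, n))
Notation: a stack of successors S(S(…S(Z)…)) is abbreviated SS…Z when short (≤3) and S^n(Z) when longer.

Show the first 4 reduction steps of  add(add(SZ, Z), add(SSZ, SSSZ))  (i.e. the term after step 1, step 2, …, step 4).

  start: add(add(SZ, Z), add(SSZ, SSSZ))
  [1] add(S(add(Z, Z)), add(SSZ, SSSZ))
  [2] S(add(add(Z, Z), add(SSZ, SSSZ)))
  [3] S(add(Z, add(SSZ, SSSZ)))
  [4] S(add(SSZ, SSSZ))

Answer: after 4 steps: S(add(SSZ, SSSZ))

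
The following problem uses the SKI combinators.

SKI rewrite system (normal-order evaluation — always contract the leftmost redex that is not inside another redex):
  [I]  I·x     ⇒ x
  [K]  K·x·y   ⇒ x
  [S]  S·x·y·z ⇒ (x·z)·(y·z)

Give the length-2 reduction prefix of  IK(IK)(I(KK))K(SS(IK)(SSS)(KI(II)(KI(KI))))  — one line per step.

Answer: after 2 steps: IKK(SS(IK)(SSS)(KI(II)(KI(KI))))

Derivation:
  start: IK(IK)(I(KK))K(SS(IK)(SSS)(KI(II)(KI(KI))))
  [1] K(IK)(I(KK))K(SS(IK)(SSS)(KI(II)(KI(KI))))
  [2] IKK(SS(IK)(SSS)(KI(II)(KI(KI))))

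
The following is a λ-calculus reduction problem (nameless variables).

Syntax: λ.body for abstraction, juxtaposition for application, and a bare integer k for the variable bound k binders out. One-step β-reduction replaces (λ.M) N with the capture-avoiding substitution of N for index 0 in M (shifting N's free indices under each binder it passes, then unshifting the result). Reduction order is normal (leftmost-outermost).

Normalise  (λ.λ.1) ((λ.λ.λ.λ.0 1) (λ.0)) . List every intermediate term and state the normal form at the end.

  start: (λ.λ.1) ((λ.λ.λ.λ.0 1) (λ.0))
  →1  λ.(λ.λ.λ.λ.0 1) (λ.0)
  →2  λ.λ.λ.λ.0 1

Answer: normal form = λ.λ.λ.λ.0 1  (in 2 steps)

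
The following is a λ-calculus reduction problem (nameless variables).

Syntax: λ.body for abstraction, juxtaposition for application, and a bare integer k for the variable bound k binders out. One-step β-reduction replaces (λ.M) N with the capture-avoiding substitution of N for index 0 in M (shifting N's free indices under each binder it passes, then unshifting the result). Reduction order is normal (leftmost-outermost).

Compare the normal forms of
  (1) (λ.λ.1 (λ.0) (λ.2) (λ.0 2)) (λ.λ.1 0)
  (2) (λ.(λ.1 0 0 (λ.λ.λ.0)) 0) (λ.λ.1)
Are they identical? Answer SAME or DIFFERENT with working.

Answer: DIFFERENT — A ⇓ λ.λ.λ.1 0, B ⇓ λ.λ.λ.λ.0

Working:
Term A:
  start: (λ.λ.1 (λ.0) (λ.2) (λ.0 2)) (λ.λ.1 0)
  →1  λ.(λ.λ.1 0) (λ.0) (λ.λ.λ.1 0) (λ.0 (λ.λ.1 0))
  →2  λ.(λ.(λ.0) 0) (λ.λ.λ.1 0) (λ.0 (λ.λ.1 0))
  →3  λ.(λ.0) (λ.λ.λ.1 0) (λ.0 (λ.λ.1 0))
  →4  λ.(λ.λ.λ.1 0) (λ.0 (λ.λ.1 0))
  →5  λ.λ.λ.1 0

Term B:
  start: (λ.(λ.1 0 0 (λ.λ.λ.0)) 0) (λ.λ.1)
  →1  (λ.(λ.λ.1) 0 0 (λ.λ.λ.0)) (λ.λ.1)
  →2  (λ.λ.1) (λ.λ.1) (λ.λ.1) (λ.λ.λ.0)
  →3  (λ.λ.λ.1) (λ.λ.1) (λ.λ.λ.0)
  →4  (λ.λ.1) (λ.λ.λ.0)
  →5  λ.λ.λ.λ.0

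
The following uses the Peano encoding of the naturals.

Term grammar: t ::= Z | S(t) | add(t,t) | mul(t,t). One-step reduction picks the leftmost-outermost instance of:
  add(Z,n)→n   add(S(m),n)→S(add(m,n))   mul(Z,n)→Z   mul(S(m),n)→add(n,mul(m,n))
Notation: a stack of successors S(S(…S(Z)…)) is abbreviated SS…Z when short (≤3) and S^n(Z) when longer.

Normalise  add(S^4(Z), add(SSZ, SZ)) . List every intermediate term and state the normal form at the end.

Answer: normal form = S^7(Z)  (in 8 steps)

Derivation:
  start: add(S^4(Z), add(SSZ, SZ))
  [1] S(add(SSSZ, add(SSZ, SZ)))
  [2] S(S(add(SSZ, add(SSZ, SZ))))
  [3] S(S(S(add(SZ, add(SSZ, SZ)))))
  [4] S(S(S(S(add(Z, add(SSZ, SZ))))))
  [5] S(S(S(S(add(SSZ, SZ)))))
  [6] S(S(S(S(S(add(SZ, SZ))))))
  [7] S(S(S(S(S(S(add(Z, SZ)))))))
  [8] S^7(Z)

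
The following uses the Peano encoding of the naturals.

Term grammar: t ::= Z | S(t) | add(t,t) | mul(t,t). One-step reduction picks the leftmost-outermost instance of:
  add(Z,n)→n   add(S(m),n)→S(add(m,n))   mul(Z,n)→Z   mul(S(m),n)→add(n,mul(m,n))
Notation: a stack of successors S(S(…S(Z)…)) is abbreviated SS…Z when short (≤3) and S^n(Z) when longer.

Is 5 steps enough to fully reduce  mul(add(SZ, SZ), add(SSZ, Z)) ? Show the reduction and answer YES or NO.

Answer: NO — after 5 steps the term is S(add(S(add(Z, Z)), mul(add(Z, SZ), add(SSZ, Z)))), not yet normal

Reduction:
  start: mul(add(SZ, SZ), add(SSZ, Z))
  →1  mul(S(add(Z, SZ)), add(SSZ, Z))
  →2  add(add(SSZ, Z), mul(add(Z, SZ), add(SSZ, Z)))
  →3  add(S(add(SZ, Z)), mul(add(Z, SZ), add(SSZ, Z)))
  →4  S(add(add(SZ, Z), mul(add(Z, SZ), add(SSZ, Z))))
  →5  S(add(S(add(Z, Z)), mul(add(Z, SZ), add(SSZ, Z))))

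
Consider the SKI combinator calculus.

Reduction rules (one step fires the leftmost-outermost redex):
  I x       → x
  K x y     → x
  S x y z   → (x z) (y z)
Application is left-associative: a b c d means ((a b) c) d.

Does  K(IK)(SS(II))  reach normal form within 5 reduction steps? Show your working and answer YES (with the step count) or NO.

  start: K(IK)(SS(II))
  →1  IK
  →2  K

Answer: YES — reaches normal form K in 2 ≤ 5 steps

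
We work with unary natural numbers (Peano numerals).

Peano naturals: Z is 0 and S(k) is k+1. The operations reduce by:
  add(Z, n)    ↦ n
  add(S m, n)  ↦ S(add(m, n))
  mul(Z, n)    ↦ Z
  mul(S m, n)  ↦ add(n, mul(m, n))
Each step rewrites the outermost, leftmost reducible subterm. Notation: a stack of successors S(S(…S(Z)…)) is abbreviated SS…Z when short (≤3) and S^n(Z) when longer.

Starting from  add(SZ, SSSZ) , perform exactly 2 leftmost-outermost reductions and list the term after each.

  start: add(SZ, SSSZ)
  step 1: S(add(Z, SSSZ))
  step 2: S^4(Z)

Answer: after 2 steps: S^4(Z)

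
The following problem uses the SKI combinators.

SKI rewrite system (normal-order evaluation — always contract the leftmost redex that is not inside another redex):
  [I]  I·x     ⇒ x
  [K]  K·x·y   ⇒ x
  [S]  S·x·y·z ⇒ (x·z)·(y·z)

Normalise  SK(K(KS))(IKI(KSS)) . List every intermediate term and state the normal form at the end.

  start: SK(K(KS))(IKI(KSS))
  [1] K(IKI(KSS))(K(KS)(IKI(KSS)))
  [2] IKI(KSS)
  [3] KI(KSS)
  [4] I

Answer: normal form = I  (in 4 steps)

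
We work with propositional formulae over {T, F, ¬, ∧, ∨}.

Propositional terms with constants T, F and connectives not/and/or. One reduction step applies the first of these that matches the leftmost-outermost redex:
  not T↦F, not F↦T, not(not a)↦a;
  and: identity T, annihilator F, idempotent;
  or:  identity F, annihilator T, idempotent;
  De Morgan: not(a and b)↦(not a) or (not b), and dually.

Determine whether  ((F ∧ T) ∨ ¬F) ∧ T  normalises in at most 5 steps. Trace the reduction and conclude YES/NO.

Answer: YES — reaches normal form T in 4 ≤ 5 steps

Derivation:
  start: ((F ∧ T) ∨ ¬F) ∧ T
  step 1: (F ∧ T) ∨ ¬F
  step 2: F ∨ ¬F
  step 3: ¬F
  step 4: T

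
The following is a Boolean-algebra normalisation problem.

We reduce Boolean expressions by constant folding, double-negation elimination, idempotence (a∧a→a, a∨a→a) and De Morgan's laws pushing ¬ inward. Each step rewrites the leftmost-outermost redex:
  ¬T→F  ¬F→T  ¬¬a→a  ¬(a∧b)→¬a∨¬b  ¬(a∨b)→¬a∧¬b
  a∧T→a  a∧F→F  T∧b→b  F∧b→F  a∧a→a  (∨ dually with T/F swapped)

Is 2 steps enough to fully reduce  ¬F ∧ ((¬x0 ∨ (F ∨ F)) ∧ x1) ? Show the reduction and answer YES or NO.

Answer: NO — after 2 steps the term is (¬x0 ∨ (F ∨ F)) ∧ x1, not yet normal

Working:
  start: ¬F ∧ ((¬x0 ∨ (F ∨ F)) ∧ x1)
  [1] T ∧ ((¬x0 ∨ (F ∨ F)) ∧ x1)
  [2] (¬x0 ∨ (F ∨ F)) ∧ x1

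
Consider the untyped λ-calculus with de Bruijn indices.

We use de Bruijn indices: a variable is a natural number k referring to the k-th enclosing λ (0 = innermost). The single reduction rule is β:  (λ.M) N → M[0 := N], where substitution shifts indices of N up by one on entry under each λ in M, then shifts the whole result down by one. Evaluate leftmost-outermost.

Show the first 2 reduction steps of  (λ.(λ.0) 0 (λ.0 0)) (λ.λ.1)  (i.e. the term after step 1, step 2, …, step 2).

  start: (λ.(λ.0) 0 (λ.0 0)) (λ.λ.1)
  →1  (λ.0) (λ.λ.1) (λ.0 0)
  →2  (λ.λ.1) (λ.0 0)

Answer: after 2 steps: (λ.λ.1) (λ.0 0)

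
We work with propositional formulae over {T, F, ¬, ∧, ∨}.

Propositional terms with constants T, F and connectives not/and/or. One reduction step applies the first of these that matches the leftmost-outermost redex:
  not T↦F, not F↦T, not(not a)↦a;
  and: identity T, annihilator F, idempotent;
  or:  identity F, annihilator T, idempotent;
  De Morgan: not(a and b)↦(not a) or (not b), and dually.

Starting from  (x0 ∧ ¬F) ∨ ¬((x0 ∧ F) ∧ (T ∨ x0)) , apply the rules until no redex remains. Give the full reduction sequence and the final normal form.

  start: (x0 ∧ ¬F) ∨ ¬((x0 ∧ F) ∧ (T ∨ x0))
  →1  (x0 ∧ T) ∨ ¬((x0 ∧ F) ∧ (T ∨ x0))
  →2  x0 ∨ ¬((x0 ∧ F) ∧ (T ∨ x0))
  →3  x0 ∨ (¬(x0 ∧ F) ∨ ¬(T ∨ x0))
  →4  x0 ∨ ((¬x0 ∨ ¬F) ∨ ¬(T ∨ x0))
  →5  x0 ∨ ((¬x0 ∨ T) ∨ ¬(T ∨ x0))
  →6  x0 ∨ (T ∨ ¬(T ∨ x0))
  →7  x0 ∨ T
  →8  T

Answer: normal form = T  (in 8 steps)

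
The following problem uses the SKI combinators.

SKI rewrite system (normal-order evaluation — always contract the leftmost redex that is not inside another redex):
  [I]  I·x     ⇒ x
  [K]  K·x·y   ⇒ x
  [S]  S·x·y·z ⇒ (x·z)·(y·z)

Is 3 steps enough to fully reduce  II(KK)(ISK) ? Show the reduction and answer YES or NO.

Answer: YES — reaches normal form K in 3 ≤ 3 steps

Reduction:
  start: II(KK)(ISK)
  →1  I(KK)(ISK)
  →2  KK(ISK)
  →3  K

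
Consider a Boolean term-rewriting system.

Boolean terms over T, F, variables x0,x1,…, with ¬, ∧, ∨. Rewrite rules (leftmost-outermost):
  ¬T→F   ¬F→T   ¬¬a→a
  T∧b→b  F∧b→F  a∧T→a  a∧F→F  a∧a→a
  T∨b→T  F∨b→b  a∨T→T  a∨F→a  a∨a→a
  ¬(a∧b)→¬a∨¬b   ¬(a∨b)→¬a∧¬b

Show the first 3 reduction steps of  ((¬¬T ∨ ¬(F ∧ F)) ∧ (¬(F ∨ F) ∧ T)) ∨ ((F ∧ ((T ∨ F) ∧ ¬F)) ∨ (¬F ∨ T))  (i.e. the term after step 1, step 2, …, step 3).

  start: ((¬¬T ∨ ¬(F ∧ F)) ∧ (¬(F ∨ F) ∧ T)) ∨ ((F ∧ ((T ∨ F) ∧ ¬F)) ∨ (¬F ∨ T))
  →1  ((T ∨ ¬(F ∧ F)) ∧ (¬(F ∨ F) ∧ T)) ∨ ((F ∧ ((T ∨ F) ∧ ¬F)) ∨ (¬F ∨ T))
  →2  (T ∧ (¬(F ∨ F) ∧ T)) ∨ ((F ∧ ((T ∨ F) ∧ ¬F)) ∨ (¬F ∨ T))
  →3  (¬(F ∨ F) ∧ T) ∨ ((F ∧ ((T ∨ F) ∧ ¬F)) ∨ (¬F ∨ T))

Answer: after 3 steps: (¬(F ∨ F) ∧ T) ∨ ((F ∧ ((T ∨ F) ∧ ¬F)) ∨ (¬F ∨ T))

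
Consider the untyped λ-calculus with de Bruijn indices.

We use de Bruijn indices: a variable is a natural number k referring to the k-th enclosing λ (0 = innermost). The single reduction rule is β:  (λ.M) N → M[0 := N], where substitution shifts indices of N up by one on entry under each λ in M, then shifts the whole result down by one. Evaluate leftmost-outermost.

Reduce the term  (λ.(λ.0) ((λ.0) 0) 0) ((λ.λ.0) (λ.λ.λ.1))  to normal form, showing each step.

  start: (λ.(λ.0) ((λ.0) 0) 0) ((λ.λ.0) (λ.λ.λ.1))
  [1] (λ.0) ((λ.0) ((λ.λ.0) (λ.λ.λ.1))) ((λ.λ.0) (λ.λ.λ.1))
  [2] (λ.0) ((λ.λ.0) (λ.λ.λ.1)) ((λ.λ.0) (λ.λ.λ.1))
  [3] (λ.λ.0) (λ.λ.λ.1) ((λ.λ.0) (λ.λ.λ.1))
  [4] (λ.0) ((λ.λ.0) (λ.λ.λ.1))
  [5] (λ.λ.0) (λ.λ.λ.1)
  [6] λ.0

Answer: normal form = λ.0  (in 6 steps)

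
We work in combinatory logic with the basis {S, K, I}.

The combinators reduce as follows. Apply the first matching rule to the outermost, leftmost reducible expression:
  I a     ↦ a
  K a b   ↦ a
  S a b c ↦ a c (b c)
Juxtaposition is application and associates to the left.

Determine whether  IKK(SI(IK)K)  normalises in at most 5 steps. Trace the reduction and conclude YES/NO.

  start: IKK(SI(IK)K)
  [1] KK(SI(IK)K)
  [2] K

Answer: YES — reaches normal form K in 2 ≤ 5 steps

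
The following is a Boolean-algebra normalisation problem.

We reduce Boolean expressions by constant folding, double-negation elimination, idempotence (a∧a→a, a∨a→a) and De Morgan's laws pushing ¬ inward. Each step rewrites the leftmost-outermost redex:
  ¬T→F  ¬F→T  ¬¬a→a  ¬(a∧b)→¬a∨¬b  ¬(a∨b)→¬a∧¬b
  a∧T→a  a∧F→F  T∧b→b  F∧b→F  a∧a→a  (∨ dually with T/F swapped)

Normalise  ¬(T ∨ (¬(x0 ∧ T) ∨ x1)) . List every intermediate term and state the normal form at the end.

  start: ¬(T ∨ (¬(x0 ∧ T) ∨ x1))
  [1] ¬T ∧ ¬(¬(x0 ∧ T) ∨ x1)
  [2] F ∧ ¬(¬(x0 ∧ T) ∨ x1)
  [3] F

Answer: normal form = F  (in 3 steps)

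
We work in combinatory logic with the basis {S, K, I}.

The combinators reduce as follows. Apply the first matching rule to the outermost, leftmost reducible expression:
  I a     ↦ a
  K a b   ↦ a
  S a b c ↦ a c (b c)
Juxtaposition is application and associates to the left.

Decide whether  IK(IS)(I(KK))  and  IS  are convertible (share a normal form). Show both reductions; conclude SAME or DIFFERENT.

Term A:
  start: IK(IS)(I(KK))
  [1] K(IS)(I(KK))
  [2] IS
  [3] S

Term B:
  start: IS
  [1] S

Answer: SAME — A ⇓ S, B ⇓ S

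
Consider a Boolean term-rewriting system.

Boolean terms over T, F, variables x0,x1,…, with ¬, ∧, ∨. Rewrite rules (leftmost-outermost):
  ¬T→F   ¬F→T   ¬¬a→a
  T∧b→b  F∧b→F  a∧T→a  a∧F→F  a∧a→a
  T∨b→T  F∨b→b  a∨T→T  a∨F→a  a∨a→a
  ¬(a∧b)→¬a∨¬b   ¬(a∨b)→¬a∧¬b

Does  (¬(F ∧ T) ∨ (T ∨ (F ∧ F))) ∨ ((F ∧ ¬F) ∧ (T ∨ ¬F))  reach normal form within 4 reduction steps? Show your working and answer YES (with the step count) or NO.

  start: (¬(F ∧ T) ∨ (T ∨ (F ∧ F))) ∨ ((F ∧ ¬F) ∧ (T ∨ ¬F))
  [1] ((¬F ∨ ¬T) ∨ (T ∨ (F ∧ F))) ∨ ((F ∧ ¬F) ∧ (T ∨ ¬F))
  [2] ((T ∨ ¬T) ∨ (T ∨ (F ∧ F))) ∨ ((F ∧ ¬F) ∧ (T ∨ ¬F))
  [3] (T ∨ (T ∨ (F ∧ F))) ∨ ((F ∧ ¬F) ∧ (T ∨ ¬F))
  [4] T ∨ ((F ∧ ¬F) ∧ (T ∨ ¬F))

Answer: NO — after 4 steps the term is T ∨ ((F ∧ ¬F) ∧ (T ∨ ¬F)), not yet normal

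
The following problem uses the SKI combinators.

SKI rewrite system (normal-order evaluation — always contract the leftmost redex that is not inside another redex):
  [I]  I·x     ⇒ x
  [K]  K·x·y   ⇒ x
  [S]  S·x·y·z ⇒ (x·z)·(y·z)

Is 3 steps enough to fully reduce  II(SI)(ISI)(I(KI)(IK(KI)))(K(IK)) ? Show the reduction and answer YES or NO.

  start: II(SI)(ISI)(I(KI)(IK(KI)))(K(IK))
  →1  I(SI)(ISI)(I(KI)(IK(KI)))(K(IK))
  →2  SI(ISI)(I(KI)(IK(KI)))(K(IK))
  →3  I(I(KI)(IK(KI)))(ISI(I(KI)(IK(KI))))(K(IK))

Answer: NO — after 3 steps the term is I(I(KI)(IK(KI)))(ISI(I(KI)(IK(KI))))(K(IK)), not yet normal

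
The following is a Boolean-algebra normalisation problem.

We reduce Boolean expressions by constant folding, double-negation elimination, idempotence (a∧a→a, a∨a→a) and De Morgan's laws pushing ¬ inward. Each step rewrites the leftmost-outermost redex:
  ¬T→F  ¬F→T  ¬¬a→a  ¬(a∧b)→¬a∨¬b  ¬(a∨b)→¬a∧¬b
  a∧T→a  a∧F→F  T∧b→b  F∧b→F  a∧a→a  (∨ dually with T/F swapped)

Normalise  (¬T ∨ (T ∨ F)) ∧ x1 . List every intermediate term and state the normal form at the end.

Answer: normal form = x1  (in 4 steps)

Working:
  start: (¬T ∨ (T ∨ F)) ∧ x1
  [1] (F ∨ (T ∨ F)) ∧ x1
  [2] (T ∨ F) ∧ x1
  [3] T ∧ x1
  [4] x1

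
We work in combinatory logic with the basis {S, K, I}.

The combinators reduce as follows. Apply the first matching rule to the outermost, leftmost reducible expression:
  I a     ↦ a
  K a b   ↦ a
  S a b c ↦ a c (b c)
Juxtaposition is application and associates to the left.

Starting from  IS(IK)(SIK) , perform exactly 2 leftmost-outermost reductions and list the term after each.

Answer: after 2 steps: SK(SIK)

Derivation:
  start: IS(IK)(SIK)
  →1  S(IK)(SIK)
  →2  SK(SIK)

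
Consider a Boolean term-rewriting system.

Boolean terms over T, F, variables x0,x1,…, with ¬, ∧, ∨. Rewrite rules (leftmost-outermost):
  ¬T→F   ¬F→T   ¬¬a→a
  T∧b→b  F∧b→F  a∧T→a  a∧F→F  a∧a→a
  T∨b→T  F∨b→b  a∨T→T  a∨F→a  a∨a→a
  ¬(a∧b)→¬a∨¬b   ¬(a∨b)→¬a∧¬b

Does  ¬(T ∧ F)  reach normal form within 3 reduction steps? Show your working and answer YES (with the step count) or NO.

  start: ¬(T ∧ F)
  →1  ¬T ∨ ¬F
  →2  F ∨ ¬F
  →3  ¬F

Answer: NO — after 3 steps the term is ¬F, not yet normal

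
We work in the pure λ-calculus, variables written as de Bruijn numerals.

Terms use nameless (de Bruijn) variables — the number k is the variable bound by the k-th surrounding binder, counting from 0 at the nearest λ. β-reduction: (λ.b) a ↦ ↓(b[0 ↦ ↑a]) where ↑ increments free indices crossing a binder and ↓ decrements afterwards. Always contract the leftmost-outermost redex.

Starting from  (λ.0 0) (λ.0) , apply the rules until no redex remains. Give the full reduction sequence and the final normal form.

  start: (λ.0 0) (λ.0)
  →1  (λ.0) (λ.0)
  →2  λ.0

Answer: normal form = λ.0  (in 2 steps)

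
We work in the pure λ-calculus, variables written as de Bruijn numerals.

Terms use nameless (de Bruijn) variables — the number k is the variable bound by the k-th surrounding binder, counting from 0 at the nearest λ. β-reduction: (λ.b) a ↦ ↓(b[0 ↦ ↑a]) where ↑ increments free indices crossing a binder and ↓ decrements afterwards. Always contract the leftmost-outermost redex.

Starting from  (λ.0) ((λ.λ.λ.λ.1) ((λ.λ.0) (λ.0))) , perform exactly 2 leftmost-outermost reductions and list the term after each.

  start: (λ.0) ((λ.λ.λ.λ.1) ((λ.λ.0) (λ.0)))
  step 1: (λ.λ.λ.λ.1) ((λ.λ.0) (λ.0))
  step 2: λ.λ.λ.1

Answer: after 2 steps: λ.λ.λ.1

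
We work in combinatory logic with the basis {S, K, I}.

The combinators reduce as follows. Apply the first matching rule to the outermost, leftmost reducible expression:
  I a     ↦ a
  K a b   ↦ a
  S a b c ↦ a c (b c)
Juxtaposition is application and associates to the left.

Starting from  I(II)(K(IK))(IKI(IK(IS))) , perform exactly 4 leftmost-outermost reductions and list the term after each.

  start: I(II)(K(IK))(IKI(IK(IS)))
  step 1: II(K(IK))(IKI(IK(IS)))
  step 2: I(K(IK))(IKI(IK(IS)))
  step 3: K(IK)(IKI(IK(IS)))
  step 4: IK

Answer: after 4 steps: IK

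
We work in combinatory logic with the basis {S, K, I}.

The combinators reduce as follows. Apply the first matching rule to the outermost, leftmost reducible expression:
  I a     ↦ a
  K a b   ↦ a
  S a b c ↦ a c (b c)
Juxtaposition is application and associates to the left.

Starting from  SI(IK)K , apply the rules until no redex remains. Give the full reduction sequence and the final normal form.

Answer: normal form = K(KK)  (in 3 steps)

Reduction:
  start: SI(IK)K
  step 1: IK(IKK)
  step 2: K(IKK)
  step 3: K(KK)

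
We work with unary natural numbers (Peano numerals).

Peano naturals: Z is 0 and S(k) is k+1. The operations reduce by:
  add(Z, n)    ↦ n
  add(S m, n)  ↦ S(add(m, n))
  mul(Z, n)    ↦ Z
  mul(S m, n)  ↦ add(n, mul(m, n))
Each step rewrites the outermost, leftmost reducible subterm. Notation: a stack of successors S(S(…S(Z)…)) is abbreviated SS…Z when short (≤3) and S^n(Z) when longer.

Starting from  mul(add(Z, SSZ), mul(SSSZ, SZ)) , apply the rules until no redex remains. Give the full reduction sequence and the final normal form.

Answer: normal form = S^6(Z)  (in 32 steps)

Working:
  start: mul(add(Z, SSZ), mul(SSSZ, SZ))
  step 1: mul(SSZ, mul(SSSZ, SZ))
  step 2: add(mul(SSSZ, SZ), mul(SZ, mul(SSSZ, SZ)))
  step 3: add(add(SZ, mul(SSZ, SZ)), mul(SZ, mul(SSSZ, SZ)))
  step 4: add(S(add(Z, mul(SSZ, SZ))), mul(SZ, mul(SSSZ, SZ)))
  step 5: S(add(add(Z, mul(SSZ, SZ)), mul(SZ, mul(SSSZ, SZ))))
  step 6: S(add(mul(SSZ, SZ), mul(SZ, mul(SSSZ, SZ))))
  step 7: S(add(add(SZ, mul(SZ, SZ)), mul(SZ, mul(SSSZ, SZ))))
  step 8: S(add(S(add(Z, mul(SZ, SZ))), mul(SZ, mul(SSSZ, SZ))))
  step 9: S(S(add(add(Z, mul(SZ, SZ)), mul(SZ, mul(SSSZ, SZ)))))
  step 10: S(S(add(mul(SZ, SZ), mul(SZ, mul(SSSZ, SZ)))))
  step 11: S(S(add(add(SZ, mul(Z, SZ)), mul(SZ, mul(SSSZ, SZ)))))
  step 12: S(S(add(S(add(Z, mul(Z, SZ))), mul(SZ, mul(SSSZ, SZ)))))
  step 13: S(S(S(add(add(Z, mul(Z, SZ)), mul(SZ, mul(SSSZ, SZ))))))
  step 14: S(S(S(add(mul(Z, SZ), mul(SZ, mul(SSSZ, SZ))))))
  step 15: S(S(S(add(Z, mul(SZ, mul(SSSZ, SZ))))))
  step 16: S(S(S(mul(SZ, mul(SSSZ, SZ)))))
  step 17: S(S(S(add(mul(SSSZ, SZ), mul(Z, mul(SSSZ, SZ))))))
  step 18: S(S(S(add(add(SZ, mul(SSZ, SZ)), mul(Z, mul(SSSZ, SZ))))))
  step 19: S(S(S(add(S(add(Z, mul(SSZ, SZ))), mul(Z, mul(SSSZ, SZ))))))
  step 20: S(S(S(S(add(add(Z, mul(SSZ, SZ)), mul(Z, mul(SSSZ, SZ)))))))
  step 21: S(S(S(S(add(mul(SSZ, SZ), mul(Z, mul(SSSZ, SZ)))))))
  step 22: S(S(S(S(add(add(SZ, mul(SZ, SZ)), mul(Z, mul(SSSZ, SZ)))))))
  step 23: S(S(S(S(add(S(add(Z, mul(SZ, SZ))), mul(Z, mul(SSSZ, SZ)))))))
  step 24: S(S(S(S(S(add(add(Z, mul(SZ, SZ)), mul(Z, mul(SSSZ, SZ))))))))
  step 25: S(S(S(S(S(add(mul(SZ, SZ), mul(Z, mul(SSSZ, SZ))))))))
  step 26: S(S(S(S(S(add(add(SZ, mul(Z, SZ)), mul(Z, mul(SSSZ, SZ))))))))
  step 27: S(S(S(S(S(add(S(add(Z, mul(Z, SZ))), mul(Z, mul(SSSZ, SZ))))))))
  step 28: S(S(S(S(S(S(add(add(Z, mul(Z, SZ)), mul(Z, mul(SSSZ, SZ)))))))))
  step 29: S(S(S(S(S(S(add(mul(Z, SZ), mul(Z, mul(SSSZ, SZ)))))))))
  step 30: S(S(S(S(S(S(add(Z, mul(Z, mul(SSSZ, SZ)))))))))
  step 31: S(S(S(S(S(S(mul(Z, mul(SSSZ, SZ))))))))
  step 32: S^6(Z)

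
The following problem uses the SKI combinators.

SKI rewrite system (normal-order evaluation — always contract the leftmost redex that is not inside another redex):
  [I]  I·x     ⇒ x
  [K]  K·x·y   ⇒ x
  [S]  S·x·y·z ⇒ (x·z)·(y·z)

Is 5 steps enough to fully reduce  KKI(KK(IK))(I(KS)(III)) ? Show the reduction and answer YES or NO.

  start: KKI(KK(IK))(I(KS)(III))
  step 1: K(KK(IK))(I(KS)(III))
  step 2: KK(IK)
  step 3: K

Answer: YES — reaches normal form K in 3 ≤ 5 steps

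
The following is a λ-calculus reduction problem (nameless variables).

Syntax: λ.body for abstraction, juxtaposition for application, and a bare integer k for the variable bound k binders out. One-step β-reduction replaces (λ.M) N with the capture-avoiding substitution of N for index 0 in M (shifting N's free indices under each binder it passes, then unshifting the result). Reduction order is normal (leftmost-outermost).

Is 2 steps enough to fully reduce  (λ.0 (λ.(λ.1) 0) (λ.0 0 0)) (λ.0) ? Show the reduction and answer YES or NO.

  start: (λ.0 (λ.(λ.1) 0) (λ.0 0 0)) (λ.0)
  step 1: (λ.0) (λ.(λ.1) 0) (λ.0 0 0)
  step 2: (λ.(λ.1) 0) (λ.0 0 0)

Answer: NO — after 2 steps the term is (λ.(λ.1) 0) (λ.0 0 0), not yet normal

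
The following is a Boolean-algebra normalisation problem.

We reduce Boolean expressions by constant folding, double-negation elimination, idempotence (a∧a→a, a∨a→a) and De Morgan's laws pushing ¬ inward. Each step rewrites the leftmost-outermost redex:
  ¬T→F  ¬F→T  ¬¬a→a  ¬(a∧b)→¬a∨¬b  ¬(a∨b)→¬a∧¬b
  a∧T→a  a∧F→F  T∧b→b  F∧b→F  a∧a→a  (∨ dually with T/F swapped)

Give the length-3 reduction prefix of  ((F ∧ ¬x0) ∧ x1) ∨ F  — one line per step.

  start: ((F ∧ ¬x0) ∧ x1) ∨ F
  step 1: (F ∧ ¬x0) ∧ x1
  step 2: F ∧ x1
  step 3: F

Answer: after 3 steps: F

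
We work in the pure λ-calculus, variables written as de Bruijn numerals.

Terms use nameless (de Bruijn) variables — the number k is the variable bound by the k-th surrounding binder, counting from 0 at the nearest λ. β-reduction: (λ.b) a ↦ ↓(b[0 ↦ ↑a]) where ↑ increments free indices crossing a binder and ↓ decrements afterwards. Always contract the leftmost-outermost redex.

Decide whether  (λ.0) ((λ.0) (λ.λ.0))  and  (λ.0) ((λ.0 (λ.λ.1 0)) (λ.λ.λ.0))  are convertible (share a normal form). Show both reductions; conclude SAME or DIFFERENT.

Term A:
  start: (λ.0) ((λ.0) (λ.λ.0))
  step 1: (λ.0) (λ.λ.0)
  step 2: λ.λ.0

Term B:
  start: (λ.0) ((λ.0 (λ.λ.1 0)) (λ.λ.λ.0))
  step 1: (λ.0 (λ.λ.1 0)) (λ.λ.λ.0)
  step 2: (λ.λ.λ.0) (λ.λ.1 0)
  step 3: λ.λ.0

Answer: SAME — A ⇓ λ.λ.0, B ⇓ λ.λ.0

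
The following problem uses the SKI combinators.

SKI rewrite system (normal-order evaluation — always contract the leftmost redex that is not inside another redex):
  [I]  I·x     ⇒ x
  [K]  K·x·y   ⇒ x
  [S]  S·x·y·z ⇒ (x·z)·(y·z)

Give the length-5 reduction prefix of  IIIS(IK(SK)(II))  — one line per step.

Answer: after 5 steps: S(SK)

Working:
  start: IIIS(IK(SK)(II))
  →1  IIS(IK(SK)(II))
  →2  IS(IK(SK)(II))
  →3  S(IK(SK)(II))
  →4  S(K(SK)(II))
  →5  S(SK)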